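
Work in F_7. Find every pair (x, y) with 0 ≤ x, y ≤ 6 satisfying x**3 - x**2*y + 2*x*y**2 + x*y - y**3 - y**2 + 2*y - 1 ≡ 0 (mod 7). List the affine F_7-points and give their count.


Affine F_7-points: {(1, 0), (1, 2), (1, 6), (2, 0), (2, 3), (4, 0), (4, 2), (4, 5), (6, 3)}; count = 9.

For each of the 49 pairs (x, y) ∈ F_7², evaluate f(x, y) mod 7. Record the zeros.
  x = 0: [0↦6, 1↦6, 2↦5, 3↦4, 4↦4, 5↦6, 6↦4]  zeros at y ∈ ∅
  x = 1: [0↦0, 1↦2, 2↦0, 3↦2, 4↦2, 5↦1, 6↦0]  zeros at y ∈ {0, 2, 6}
  x = 2: [0↦0, 1↦2, 2↦4, 3↦0, 4↦5, 5↦6, 6↦4]  zeros at y ∈ {0, 3}
  x = 3: [0↦5, 1↦5, 2↦2, 3↦4, 4↦5, 5↦6, 6↦1]  zeros at y ∈ ∅
  x = 4: [0↦0, 1↦3, 2↦0, 3↦6, 4↦1, 5↦0, 6↦4]  zeros at y ∈ {0, 2, 5}
  x = 5: [0↦5, 1↦2, 2↦4, 3↦5, 4↦6, 5↦1, 6↦5]  zeros at y ∈ ∅
  x = 6: [0↦5, 1↦1, 2↦6, 3↦0, 4↦5, 5↦1, 6↦3]  zeros at y ∈ {3}
Collecting zeros: affine points = {(1, 0), (1, 2), (1, 6), (2, 0), (2, 3), (4, 0), (4, 2), (4, 5), (6, 3)}.
Total count |C(F_7)_aff| = 9.


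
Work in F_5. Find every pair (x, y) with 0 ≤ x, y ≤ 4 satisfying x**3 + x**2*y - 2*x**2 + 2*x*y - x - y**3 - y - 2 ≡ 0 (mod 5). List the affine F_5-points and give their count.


Affine F_5-points: {(0, 4), (1, 3), (1, 4), (2, 3), (2, 4)}; count = 5.

For each of the 25 pairs (x, y) ∈ F_5², evaluate f(x, y) mod 5. Record the zeros.
  x = 0: [0↦3, 1↦1, 2↦3, 3↦3, 4↦0]  zeros at y ∈ {4}
  x = 1: [0↦1, 1↦2, 2↦2, 3↦0, 4↦0]  zeros at y ∈ {3, 4}
  x = 2: [0↦1, 1↦2, 2↦2, 3↦0, 4↦0]  zeros at y ∈ {3, 4}
  x = 3: [0↦4, 1↦2, 2↦4, 3↦4, 4↦1]  zeros at y ∈ ∅
  x = 4: [0↦1, 1↦3, 2↦4, 3↦3, 4↦4]  zeros at y ∈ ∅
Collecting zeros: affine points = {(0, 4), (1, 3), (1, 4), (2, 3), (2, 4)}.
Total count |C(F_5)_aff| = 5.


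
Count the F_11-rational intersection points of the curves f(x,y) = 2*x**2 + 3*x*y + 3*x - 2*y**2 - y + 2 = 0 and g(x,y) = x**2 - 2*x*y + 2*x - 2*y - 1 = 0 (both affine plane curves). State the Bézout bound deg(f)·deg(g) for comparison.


Common zeros: {(4, 10), (9, 6)}; count = 2; Bézout bound = 4.

deg(f) = 2, deg(g) = 2, so Bézout bound = 4.
Scan x ∈ F_11. For each x, list the y ∈ F_11 with f(x, y) ≡ 0 and those with g(x, y) ≡ 0 (mod 11); the common zeros in that column are the intersection.
  x = 0: f ≡ 0 at y ∈ ∅; g ≡ 0 at y ∈ {5}; common: ∅.
  x = 1: f ≡ 0 at y ∈ {5, 7}; g ≡ 0 at y ∈ {6}; common: ∅.
  x = 2: f ≡ 0 at y ∈ ∅; g ≡ 0 at y ∈ {3}; common: ∅.
  x = 3: f ≡ 0 at y ∈ ∅; g ≡ 0 at y ∈ {10}; common: ∅.
  x = 4: f ≡ 0 at y ∈ {1, 10}; g ≡ 0 at y ∈ {10}; common: {10}.
  x = 5: f ≡ 0 at y ∈ ∅; g ≡ 0 at y ∈ {1}; common: ∅.
  x = 6: f ≡ 0 at y ∈ ∅; g ≡ 0 at y ∈ {1}; common: ∅.
  x = 7: f ≡ 0 at y ∈ {0, 10}; g ≡ 0 at y ∈ {8}; common: ∅.
  x = 8: f ≡ 0 at y ∈ {0, 6}; g ≡ 0 at y ∈ {5}; common: ∅.
  x = 9: f ≡ 0 at y ∈ {6, 7}; g ≡ 0 at y ∈ {6}; common: {6}.
  x = 10: f ≡ 0 at y ∈ ∅; g ≡ 0 at y ∈ ∅; common: ∅.
Collecting: common zeros = {(4, 10), (9, 6)}, so the count is 2.
Comparison with the Bézout bound: 2 ≤ 4 = deg(f)·deg(g), as expected for curves with no common component (the affine F_11-count falls short of the bound because intersections may lie at infinity, over extension fields, or carry multiplicity).


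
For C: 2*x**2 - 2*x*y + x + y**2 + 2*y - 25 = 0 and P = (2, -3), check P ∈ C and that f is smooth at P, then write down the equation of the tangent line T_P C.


Tangent line at P: 15*x - 8*y - 54 = 0.

Step 1: f(2, -3) = 0, so P lies on C.
Step 2: partial derivatives
  f_x(x, y) = 4*x - 2*y + 1, f_y(x, y) = -2*x + 2*y + 2.
  f_x(P) = 15, f_y(P) = -8 (gradient nonzero, so P is smooth).
Step 3: tangent line at P: 15·(x − 2) + -8·(y − -3) = 0.
Expanding: 15*x - 8*y - 54 = 0.


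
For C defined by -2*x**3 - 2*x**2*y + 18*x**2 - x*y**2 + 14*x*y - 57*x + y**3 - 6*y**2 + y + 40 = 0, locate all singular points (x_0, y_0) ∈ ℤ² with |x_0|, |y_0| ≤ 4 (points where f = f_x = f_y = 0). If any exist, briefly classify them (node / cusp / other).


Singular points: {(2, 3)}; classification: cusp.

Compute partial derivatives:
  f_x = -6*x**2 - 4*x*y + 36*x - y**2 + 14*y - 57.
  f_y = -2*x**2 - 2*x*y + 14*x + 3*y**2 - 12*y + 1.
Scan x_0 ∈ {−4, ..., 4}. For each x_0, f_y(x_0, y) is a polynomial in y; find its integer roots y ∈ {−4, ..., 4}, then test f_x and f at those candidates.
  x = -4: f_y(-4, y) = 3*y**2 - 4*y - 87; no integer root y with |y| ≤ 4.
  x = -3: f_y(-3, y) = 3*y**2 - 6*y - 59; no integer root y with |y| ≤ 4.
  x = -2: f_y(-2, y) = 3*y**2 - 8*y - 35; no integer root y with |y| ≤ 4.
  x = -1: f_y(-1, y) = 3*y**2 - 10*y - 15; no integer root y with |y| ≤ 4.
  x = 0: f_y(0, y) = 3*y**2 - 12*y + 1; no integer root y with |y| ≤ 4.
  x = 1: f_y(1, y) = 3*y**2 - 14*y + 13; no integer root y with |y| ≤ 4.
  x = 2: f_y(2, y) = 3*y**2 - 16*y + 21; vanishes at y ∈ {3}. (2, 3): f_x = 0, f = 0 — SINGULAR.
  x = 3: f_y(3, y) = 3*y**2 - 18*y + 25; no integer root y with |y| ≤ 4.
  x = 4: f_y(4, y) = 3*y**2 - 20*y + 25; no integer root y with |y| ≤ 4.
Only singular point on the grid: (2, 3).
Classify: substitute x = 2 + u, y = 3 + v and expand: f = -2*u**3 - 2*u**2*v - u*v**2 + v**3 + v**2.
No constant or linear terms (consistent with a singular point). Quadratic part: v**2. Cubic part: -2*u**3 - 2*u**2*v - u*v**2 + v**3.
The quadratic part v**2 is a perfect square, so there is a single (double) tangent line v = 0, i.e. y = 3. Restricting the cubic part to that line (v = 0) leaves -2*u**3 ≠ 0, so f is not divisible by v and the branch is v² ≈ 2*u**3 to lowest order — this is a cusp.
Classification: cusp.


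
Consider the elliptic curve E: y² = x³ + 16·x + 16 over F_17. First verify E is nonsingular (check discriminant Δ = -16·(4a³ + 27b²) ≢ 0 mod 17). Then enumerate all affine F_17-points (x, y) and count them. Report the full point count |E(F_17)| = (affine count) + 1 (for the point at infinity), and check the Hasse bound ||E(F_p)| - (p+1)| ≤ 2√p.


Affine points = {(0, 4), (0, 13), (1, 4), (1, 13), (4, 5), (4, 12), (5, 0), (12, 7), (12, 10), (14, 3), (14, 14), (16, 4), (16, 13)}; affine count = 13; |E(F_17)| = 14.

Discriminant check: Δ ∝ 4a³ + 27b² = 4·16³ + 27·16² = 4·4096 + 27·256 ≡ 6 (mod 17). Nonzero ⇒ E is nonsingular.
For each x ∈ F_17, compute rhs = x³ + 16·x + 16 mod 17, then count y ∈ F_17 with y² ≡ rhs.
  x = 0: rhs = 16, matching y values: 4, 13 (2 points).
  x = 1: rhs = 16, matching y values: 4, 13 (2 points).
  x = 2: rhs = 5, matching y values: none (0 points).
  x = 3: rhs = 6, matching y values: none (0 points).
  x = 4: rhs = 8, matching y values: 5, 12 (2 points).
  x = 5: rhs = 0, matching y values: 0 (1 points).
  x = 6: rhs = 5, matching y values: none (0 points).
  x = 7: rhs = 12, matching y values: none (0 points).
  x = 8: rhs = 10, matching y values: none (0 points).
  x = 9: rhs = 5, matching y values: none (0 points).
  x = 10: rhs = 3, matching y values: none (0 points).
  x = 11: rhs = 10, matching y values: none (0 points).
  x = 12: rhs = 15, matching y values: 7, 10 (2 points).
  x = 13: rhs = 7, matching y values: none (0 points).
  x = 14: rhs = 9, matching y values: 3, 14 (2 points).
  x = 15: rhs = 10, matching y values: none (0 points).
  x = 16: rhs = 16, matching y values: 4, 13 (2 points).
Total affine count: 13.
Full point count |E(F_17)| = 13 + 1 = 14.
Hasse bound: |14 − (17+1)| = |-4| = 4 ≤ 2√17 ≈ 8.2462 ✓.


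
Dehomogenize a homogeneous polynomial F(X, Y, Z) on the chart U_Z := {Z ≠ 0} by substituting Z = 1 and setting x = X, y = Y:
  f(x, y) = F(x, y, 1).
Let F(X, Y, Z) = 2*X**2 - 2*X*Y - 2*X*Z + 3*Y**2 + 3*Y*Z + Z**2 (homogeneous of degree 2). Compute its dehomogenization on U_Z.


f(x, y) = 2*x**2 - 2*x*y - 2*x + 3*y**2 + 3*y + 1

On U_Z we set Z = 1. Each monomial c·X^i·Y^j·Z^k in F becomes c·x^i·y^j·1^k = c·x^i·y^j.
Substituting Z = 1: F(X, Y, 1) = 2*x**2 - 2*x*y - 2*x + 3*y**2 + 3*y + 1.
Note: deg(f) ≤ deg(F) = 2; strict inequality happens when F is divisible by Z (lost terms).


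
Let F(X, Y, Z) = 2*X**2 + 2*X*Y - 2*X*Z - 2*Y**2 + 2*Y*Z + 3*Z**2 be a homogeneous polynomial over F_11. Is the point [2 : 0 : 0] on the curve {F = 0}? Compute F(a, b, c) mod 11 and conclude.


F(2,0,0) ≡ 8 (mod 11); P is NOT on the curve.

Evaluate F(2, 0, 0) term-by-term (mod 11).
  2*X**2 ↦ 2·4·1·1 = 8
  2*X*Y ↦ 2·2·0·1 = 0
  -2*X*Z ↦ -2·2·1·0 = 0
  -2*Y**2 ↦ -2·1·0·1 = 0
  2*Y*Z ↦ 2·1·0·0 = 0
  3*Z**2 ↦ 3·1·1·0 = 0
Sum: F(2, 0, 0) = (8) + (0) + (0) + (0) + (0) + (0) = 8.
Reducing mod 11: 8 ≡ 8 (mod 11).
Since F(a, b, c) ≡ 8 ≠ 0 (mod 11), P does NOT lie on the curve.


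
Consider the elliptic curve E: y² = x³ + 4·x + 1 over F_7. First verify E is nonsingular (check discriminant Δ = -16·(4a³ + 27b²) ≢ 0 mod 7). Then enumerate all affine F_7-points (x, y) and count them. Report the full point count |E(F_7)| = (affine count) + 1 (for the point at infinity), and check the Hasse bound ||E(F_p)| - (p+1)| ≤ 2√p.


Affine points = {(0, 1), (0, 6), (4, 2), (4, 5)}; affine count = 4; |E(F_7)| = 5.

Discriminant check: Δ ∝ 4a³ + 27b² = 4·4³ + 27·1² = 4·64 + 27·1 ≡ 3 (mod 7). Nonzero ⇒ E is nonsingular.
For each x ∈ F_7, compute rhs = x³ + 4·x + 1 mod 7, then count y ∈ F_7 with y² ≡ rhs.
  x = 0: rhs = 1, matching y values: 1, 6 (2 points).
  x = 1: rhs = 6, matching y values: none (0 points).
  x = 2: rhs = 3, matching y values: none (0 points).
  x = 3: rhs = 5, matching y values: none (0 points).
  x = 4: rhs = 4, matching y values: 2, 5 (2 points).
  x = 5: rhs = 6, matching y values: none (0 points).
  x = 6: rhs = 3, matching y values: none (0 points).
Total affine count: 4.
Full point count |E(F_7)| = 4 + 1 = 5.
Hasse bound: |5 − (7+1)| = |-3| = 3 ≤ 2√7 ≈ 5.2915 ✓.


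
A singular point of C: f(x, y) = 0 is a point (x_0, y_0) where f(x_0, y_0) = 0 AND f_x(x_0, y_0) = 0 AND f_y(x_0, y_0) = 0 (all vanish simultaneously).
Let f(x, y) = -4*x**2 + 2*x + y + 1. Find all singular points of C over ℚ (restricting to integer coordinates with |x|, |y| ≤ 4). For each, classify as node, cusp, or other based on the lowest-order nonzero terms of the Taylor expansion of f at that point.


No singular points in the scanned grid; C is smooth there.

Compute partial derivatives:
  f_x = 2 - 8*x.
  f_y = 1.
f_y = 1 is a nonzero constant, so f_y never vanishes: no point (x, y) can satisfy f = f_x = f_y = 0. In particular no (x, y) ∈ {−4, ..., 4}² is singular; the curve is smooth.


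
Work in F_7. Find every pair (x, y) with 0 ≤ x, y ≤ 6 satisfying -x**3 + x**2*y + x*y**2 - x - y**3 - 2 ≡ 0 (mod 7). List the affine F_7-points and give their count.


Affine F_7-points: {(2, 1), (2, 4), (3, 1), (4, 0), (5, 2), (5, 5), (6, 0)}; count = 7.

For each of the 49 pairs (x, y) ∈ F_7², evaluate f(x, y) mod 7. Record the zeros.
  x = 0: [0↦5, 1↦4, 2↦4, 3↦6, 4↦4, 5↦6, 6↦6]  zeros at y ∈ ∅
  x = 1: [0↦3, 1↦4, 2↦1, 3↦2, 4↦1, 5↦6, 6↦4]  zeros at y ∈ ∅
  x = 2: [0↦2, 1↦0, 2↦3, 3↦5, 4↦0, 5↦3, 6↦1]  zeros at y ∈ {1, 4}
  x = 3: [0↦3, 1↦0, 2↦4, 3↦2, 4↦2, 5↦5, 6↦5]  zeros at y ∈ {1}
  x = 4: [0↦0, 1↦5, 2↦5, 3↦1, 4↦1, 5↦6, 6↦3]  zeros at y ∈ {0}
  x = 5: [0↦1, 1↦2, 2↦0, 3↦3, 4↦5, 5↦0, 6↦3]  zeros at y ∈ {2, 5}
  x = 6: [0↦0, 1↦6, 2↦4, 3↦2, 4↦1, 5↦2, 6↦6]  zeros at y ∈ {0}
Collecting zeros: affine points = {(2, 1), (2, 4), (3, 1), (4, 0), (5, 2), (5, 5), (6, 0)}.
Total count |C(F_7)_aff| = 7.


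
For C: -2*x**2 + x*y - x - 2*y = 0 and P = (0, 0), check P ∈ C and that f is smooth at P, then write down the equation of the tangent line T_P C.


Tangent line at P: -x - 2*y = 0.

Step 1: f(0, 0) = 0, so P lies on C.
Step 2: partial derivatives
  f_x(x, y) = -4*x + y - 1, f_y(x, y) = x - 2.
  f_x(P) = -1, f_y(P) = -2 (gradient nonzero, so P is smooth).
Step 3: tangent line at P: -1·(x − 0) + -2·(y − 0) = 0.
Expanding: -x - 2*y = 0.


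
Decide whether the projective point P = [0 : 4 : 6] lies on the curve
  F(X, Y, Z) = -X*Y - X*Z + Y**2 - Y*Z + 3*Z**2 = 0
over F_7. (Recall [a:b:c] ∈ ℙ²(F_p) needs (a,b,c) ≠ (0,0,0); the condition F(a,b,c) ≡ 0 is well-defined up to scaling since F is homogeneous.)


F(0,4,6) ≡ 2 (mod 7); P is NOT on the curve.

Evaluate F(0, 4, 6) term-by-term (mod 7).
  -X*Y ↦ -1·0·4·1 = 0
  -X*Z ↦ -1·0·1·6 = 0
  Y**2 ↦ 1·1·16·1 = 16
  -Y*Z ↦ -1·1·4·6 = -24
  3*Z**2 ↦ 3·1·1·36 = 108
Sum: F(0, 4, 6) = (0) + (0) + (16) + (-24) + (108) = 100.
Reducing mod 7: 100 ≡ 2 (mod 7).
Since F(a, b, c) ≡ 2 ≠ 0 (mod 7), P does NOT lie on the curve.


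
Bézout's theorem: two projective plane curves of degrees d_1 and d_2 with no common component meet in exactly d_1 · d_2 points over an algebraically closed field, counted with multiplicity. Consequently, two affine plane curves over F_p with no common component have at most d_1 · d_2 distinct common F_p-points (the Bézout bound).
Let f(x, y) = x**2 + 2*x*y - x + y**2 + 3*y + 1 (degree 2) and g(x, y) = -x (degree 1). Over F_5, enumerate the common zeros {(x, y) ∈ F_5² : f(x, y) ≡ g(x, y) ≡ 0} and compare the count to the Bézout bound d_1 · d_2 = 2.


Common zeros: {(0, 1)}; count = 1; Bézout bound = 2.

deg(f) = 2, deg(g) = 1, so Bézout bound = 2.
Scan x ∈ F_5. For each x, list the y ∈ F_5 with f(x, y) ≡ 0 and those with g(x, y) ≡ 0 (mod 5); the common zeros in that column are the intersection.
  x = 0: f ≡ 0 at y ∈ {1}; g ≡ 0 at y ∈ {0, 1, 2, 3, 4}; common: {1}.
  x = 1: f ≡ 0 at y ∈ {2, 3}; g ≡ 0 at y ∈ ∅; common: ∅.
  x = 2: f ≡ 0 at y ∈ ∅; g ≡ 0 at y ∈ ∅; common: ∅.
  x = 3: f ≡ 0 at y ∈ ∅; g ≡ 0 at y ∈ ∅; common: ∅.
  x = 4: f ≡ 0 at y ∈ {1, 3}; g ≡ 0 at y ∈ ∅; common: ∅.
Collecting: common zeros = {(0, 1)}, so the count is 1.
Comparison with the Bézout bound: 1 ≤ 2 = deg(f)·deg(g), as expected for curves with no common component (the affine F_5-count falls short of the bound because intersections may lie at infinity, over extension fields, or carry multiplicity).


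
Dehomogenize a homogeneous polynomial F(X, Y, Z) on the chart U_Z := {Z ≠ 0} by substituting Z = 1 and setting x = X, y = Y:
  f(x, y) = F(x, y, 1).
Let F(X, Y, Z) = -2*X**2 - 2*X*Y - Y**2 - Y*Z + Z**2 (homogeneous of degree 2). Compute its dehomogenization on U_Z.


f(x, y) = -2*x**2 - 2*x*y - y**2 - y + 1

On U_Z we set Z = 1. Each monomial c·X^i·Y^j·Z^k in F becomes c·x^i·y^j·1^k = c·x^i·y^j.
Substituting Z = 1: F(X, Y, 1) = -2*x**2 - 2*x*y - y**2 - y + 1.
Note: deg(f) ≤ deg(F) = 2; strict inequality happens when F is divisible by Z (lost terms).


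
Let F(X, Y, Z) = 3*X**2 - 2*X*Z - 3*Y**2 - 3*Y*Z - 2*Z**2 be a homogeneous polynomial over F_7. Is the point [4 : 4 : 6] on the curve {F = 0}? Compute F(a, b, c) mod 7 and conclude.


F(4,4,6) ≡ 4 (mod 7); P is NOT on the curve.

Evaluate F(4, 4, 6) term-by-term (mod 7).
  3*X**2 ↦ 3·16·1·1 = 48
  -2*X*Z ↦ -2·4·1·6 = -48
  -3*Y**2 ↦ -3·1·16·1 = -48
  -3*Y*Z ↦ -3·1·4·6 = -72
  -2*Z**2 ↦ -2·1·1·36 = -72
Sum: F(4, 4, 6) = (48) + (-48) + (-48) + (-72) + (-72) = -192.
Reducing mod 7: -192 ≡ 4 (mod 7).
Since F(a, b, c) ≡ 4 ≠ 0 (mod 7), P does NOT lie on the curve.


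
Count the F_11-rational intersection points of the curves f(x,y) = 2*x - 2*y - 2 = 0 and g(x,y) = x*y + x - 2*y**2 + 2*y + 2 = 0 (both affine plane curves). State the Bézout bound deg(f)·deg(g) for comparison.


Common zeros: ∅; count = 0; Bézout bound = 2.

deg(f) = 1, deg(g) = 2, so Bézout bound = 2.
Scan x ∈ F_11. For each x, list the y ∈ F_11 with f(x, y) ≡ 0 and those with g(x, y) ≡ 0 (mod 11); the common zeros in that column are the intersection.
  x = 0: f ≡ 0 at y ∈ {10}; g ≡ 0 at y ∈ {4, 8}; common: ∅.
  x = 1: f ≡ 0 at y ∈ {0}; g ≡ 0 at y ∈ {9}; common: ∅.
  x = 2: f ≡ 0 at y ∈ {1}; g ≡ 0 at y ∈ {6, 7}; common: ∅.
  x = 3: f ≡ 0 at y ∈ {2}; g ≡ 0 at y ∈ ∅; common: ∅.
  x = 4: f ≡ 0 at y ∈ {3}; g ≡ 0 at y ∈ ∅; common: ∅.
  x = 5: f ≡ 0 at y ∈ {4}; g ≡ 0 at y ∈ ∅; common: ∅.
  x = 6: f ≡ 0 at y ∈ {5}; g ≡ 0 at y ∈ ∅; common: ∅.
  x = 7: f ≡ 0 at y ∈ {6}; g ≡ 0 at y ∈ ∅; common: ∅.
  x = 8: f ≡ 0 at y ∈ {7}; g ≡ 0 at y ∈ {2, 3}; common: ∅.
  x = 9: f ≡ 0 at y ∈ {8}; g ≡ 0 at y ∈ {0}; common: ∅.
  x = 10: f ≡ 0 at y ∈ {9}; g ≡ 0 at y ∈ {1, 5}; common: ∅.
Collecting: common zeros = ∅, so the count is 0.
Comparison with the Bézout bound: 0 ≤ 2 = deg(f)·deg(g), as expected for curves with no common component (the affine F_11-count falls short of the bound because intersections may lie at infinity, over extension fields, or carry multiplicity).


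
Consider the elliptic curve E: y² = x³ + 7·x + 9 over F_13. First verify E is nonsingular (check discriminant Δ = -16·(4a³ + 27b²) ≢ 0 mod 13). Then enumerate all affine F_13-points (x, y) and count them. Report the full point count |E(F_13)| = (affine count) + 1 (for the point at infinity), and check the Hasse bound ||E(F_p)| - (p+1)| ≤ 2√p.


Affine points = {(0, 3), (0, 10), (1, 2), (1, 11), (4, 6), (4, 7), (5, 0), (10, 0), (11, 0), (12, 1), (12, 12)}; affine count = 11; |E(F_13)| = 12.

Discriminant check: Δ ∝ 4a³ + 27b² = 4·7³ + 27·9² = 4·343 + 27·81 ≡ 10 (mod 13). Nonzero ⇒ E is nonsingular.
For each x ∈ F_13, compute rhs = x³ + 7·x + 9 mod 13, then count y ∈ F_13 with y² ≡ rhs.
  x = 0: rhs = 9, matching y values: 3, 10 (2 points).
  x = 1: rhs = 4, matching y values: 2, 11 (2 points).
  x = 2: rhs = 5, matching y values: none (0 points).
  x = 3: rhs = 5, matching y values: none (0 points).
  x = 4: rhs = 10, matching y values: 6, 7 (2 points).
  x = 5: rhs = 0, matching y values: 0 (1 points).
  x = 6: rhs = 7, matching y values: none (0 points).
  x = 7: rhs = 11, matching y values: none (0 points).
  x = 8: rhs = 5, matching y values: none (0 points).
  x = 9: rhs = 8, matching y values: none (0 points).
  x = 10: rhs = 0, matching y values: 0 (1 points).
  x = 11: rhs = 0, matching y values: 0 (1 points).
  x = 12: rhs = 1, matching y values: 1, 12 (2 points).
Total affine count: 11.
Full point count |E(F_13)| = 11 + 1 = 12.
Hasse bound: |12 − (13+1)| = |-2| = 2 ≤ 2√13 ≈ 7.2111 ✓.


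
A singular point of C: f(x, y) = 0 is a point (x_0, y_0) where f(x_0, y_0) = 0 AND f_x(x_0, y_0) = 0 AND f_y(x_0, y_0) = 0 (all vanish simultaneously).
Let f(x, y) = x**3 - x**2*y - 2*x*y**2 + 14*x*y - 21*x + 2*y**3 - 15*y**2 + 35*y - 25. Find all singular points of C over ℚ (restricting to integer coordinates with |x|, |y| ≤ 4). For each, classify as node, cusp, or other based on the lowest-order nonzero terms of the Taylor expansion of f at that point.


Singular points: {(1, 3)}; classification: cusp.

Compute partial derivatives:
  f_x = 3*x**2 - 2*x*y - 2*y**2 + 14*y - 21.
  f_y = -x**2 - 4*x*y + 14*x + 6*y**2 - 30*y + 35.
Scan x_0 ∈ {−4, ..., 4}. For each x_0, f_y(x_0, y) is a polynomial in y; find its integer roots y ∈ {−4, ..., 4}, then test f_x and f at those candidates.
  x = -4: f_y(-4, y) = 6*y**2 - 14*y - 37; no integer root y with |y| ≤ 4.
  x = -3: f_y(-3, y) = 6*y**2 - 18*y - 16; no integer root y with |y| ≤ 4.
  x = -2: f_y(-2, y) = 6*y**2 - 22*y + 3; no integer root y with |y| ≤ 4.
  x = -1: f_y(-1, y) = 6*y**2 - 26*y + 20; vanishes at y ∈ {1}. (-1, 1): f_x = -4 ≠ 0.
  x = 0: f_y(0, y) = 6*y**2 - 30*y + 35; no integer root y with |y| ≤ 4.
  x = 1: f_y(1, y) = 6*y**2 - 34*y + 48; vanishes at y ∈ {3}. (1, 3): f_x = 0, f = 0 — SINGULAR.
  x = 2: f_y(2, y) = 6*y**2 - 38*y + 59; no integer root y with |y| ≤ 4.
  x = 3: f_y(3, y) = 6*y**2 - 42*y + 68; no integer root y with |y| ≤ 4.
  x = 4: f_y(4, y) = 6*y**2 - 46*y + 75; no integer root y with |y| ≤ 4.
Only singular point on the grid: (1, 3).
Classify: substitute x = 1 + u, y = 3 + v and expand: f = u**3 - u**2*v - 2*u*v**2 + 2*v**3 + v**2.
No constant or linear terms (consistent with a singular point). Quadratic part: v**2. Cubic part: u**3 - u**2*v - 2*u*v**2 + 2*v**3.
The quadratic part v**2 is a perfect square, so there is a single (double) tangent line v = 0, i.e. y = 3. Restricting the cubic part to that line (v = 0) leaves u**3 ≠ 0, so f is not divisible by v and the branch is v² ≈ -u**3 to lowest order — this is a cusp.
Classification: cusp.


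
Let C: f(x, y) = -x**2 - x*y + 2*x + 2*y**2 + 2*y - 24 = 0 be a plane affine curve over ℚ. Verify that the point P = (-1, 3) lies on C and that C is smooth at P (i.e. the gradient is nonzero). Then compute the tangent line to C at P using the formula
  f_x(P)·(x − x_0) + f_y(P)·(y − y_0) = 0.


Tangent line at P: x + 15*y - 44 = 0.

Step 1: f(-1, 3) = 0, so P lies on C.
Step 2: partial derivatives
  f_x(x, y) = -2*x - y + 2, f_y(x, y) = -x + 4*y + 2.
  f_x(P) = 1, f_y(P) = 15 (gradient nonzero, so P is smooth).
Step 3: tangent line at P: 1·(x − -1) + 15·(y − 3) = 0.
Expanding: x + 15*y - 44 = 0.


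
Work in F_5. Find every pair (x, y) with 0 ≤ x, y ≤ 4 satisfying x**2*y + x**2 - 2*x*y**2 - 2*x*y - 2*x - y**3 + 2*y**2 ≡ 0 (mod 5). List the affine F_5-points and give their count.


Affine F_5-points: {(0, 0), (0, 2), (2, 0), (2, 3), (3, 2), (4, 4)}; count = 6.

For each of the 25 pairs (x, y) ∈ F_5², evaluate f(x, y) mod 5. Record the zeros.
  x = 0: [0↦0, 1↦1, 2↦0, 3↦1, 4↦3]  zeros at y ∈ {0, 2}
  x = 1: [0↦4, 1↦2, 2↦4, 3↦4, 4↦1]  zeros at y ∈ ∅
  x = 2: [0↦0, 1↦2, 2↦4, 3↦0, 4↦4]  zeros at y ∈ {0, 3}
  x = 3: [0↦3, 1↦1, 2↦0, 3↦4, 4↦2]  zeros at y ∈ {2}
  x = 4: [0↦3, 1↦4, 2↦2, 3↦1, 4↦0]  zeros at y ∈ {4}
Collecting zeros: affine points = {(0, 0), (0, 2), (2, 0), (2, 3), (3, 2), (4, 4)}.
Total count |C(F_5)_aff| = 6.


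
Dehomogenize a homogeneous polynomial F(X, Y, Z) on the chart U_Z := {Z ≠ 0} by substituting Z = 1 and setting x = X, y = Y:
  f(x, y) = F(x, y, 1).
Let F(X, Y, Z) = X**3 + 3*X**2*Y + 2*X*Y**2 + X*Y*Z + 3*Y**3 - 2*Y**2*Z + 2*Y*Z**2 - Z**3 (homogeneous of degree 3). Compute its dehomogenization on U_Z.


f(x, y) = x**3 + 3*x**2*y + 2*x*y**2 + x*y + 3*y**3 - 2*y**2 + 2*y - 1

On U_Z we set Z = 1. Each monomial c·X^i·Y^j·Z^k in F becomes c·x^i·y^j·1^k = c·x^i·y^j.
Substituting Z = 1: F(X, Y, 1) = x**3 + 3*x**2*y + 2*x*y**2 + x*y + 3*y**3 - 2*y**2 + 2*y - 1.
Note: deg(f) ≤ deg(F) = 3; strict inequality happens when F is divisible by Z (lost terms).


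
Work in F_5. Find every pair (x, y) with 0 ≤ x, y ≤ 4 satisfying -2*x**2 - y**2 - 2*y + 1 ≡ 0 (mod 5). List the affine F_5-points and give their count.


Affine F_5-points: {(1, 4), (2, 1), (2, 2), (3, 1), (3, 2), (4, 4)}; count = 6.

For each of the 25 pairs (x, y) ∈ F_5², evaluate f(x, y) mod 5. Record the zeros.
  x = 0: [0↦1, 1↦3, 2↦3, 3↦1, 4↦2]  zeros at y ∈ ∅
  x = 1: [0↦4, 1↦1, 2↦1, 3↦4, 4↦0]  zeros at y ∈ {4}
  x = 2: [0↦3, 1↦0, 2↦0, 3↦3, 4↦4]  zeros at y ∈ {1, 2}
  x = 3: [0↦3, 1↦0, 2↦0, 3↦3, 4↦4]  zeros at y ∈ {1, 2}
  x = 4: [0↦4, 1↦1, 2↦1, 3↦4, 4↦0]  zeros at y ∈ {4}
Collecting zeros: affine points = {(1, 4), (2, 1), (2, 2), (3, 1), (3, 2), (4, 4)}.
Total count |C(F_5)_aff| = 6.


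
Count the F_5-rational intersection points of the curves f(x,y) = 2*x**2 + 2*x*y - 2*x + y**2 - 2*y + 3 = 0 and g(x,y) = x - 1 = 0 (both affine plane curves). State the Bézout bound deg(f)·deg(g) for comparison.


Common zeros: ∅; count = 0; Bézout bound = 2.

deg(f) = 2, deg(g) = 1, so Bézout bound = 2.
Scan x ∈ F_5. For each x, list the y ∈ F_5 with f(x, y) ≡ 0 and those with g(x, y) ≡ 0 (mod 5); the common zeros in that column are the intersection.
  x = 0: f ≡ 0 at y ∈ ∅; g ≡ 0 at y ∈ ∅; common: ∅.
  x = 1: f ≡ 0 at y ∈ ∅; g ≡ 0 at y ∈ {0, 1, 2, 3, 4}; common: ∅.
  x = 2: f ≡ 0 at y ∈ {1, 2}; g ≡ 0 at y ∈ ∅; common: ∅.
  x = 3: f ≡ 0 at y ∈ {0, 1}; g ≡ 0 at y ∈ ∅; common: ∅.
  x = 4: f ≡ 0 at y ∈ ∅; g ≡ 0 at y ∈ ∅; common: ∅.
Collecting: common zeros = ∅, so the count is 0.
Comparison with the Bézout bound: 0 ≤ 2 = deg(f)·deg(g), as expected for curves with no common component (the affine F_5-count falls short of the bound because intersections may lie at infinity, over extension fields, or carry multiplicity).


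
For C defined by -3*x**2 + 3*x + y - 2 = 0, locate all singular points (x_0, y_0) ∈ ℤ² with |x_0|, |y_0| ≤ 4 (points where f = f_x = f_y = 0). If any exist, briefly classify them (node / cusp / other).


No singular points in the scanned grid; C is smooth there.

Compute partial derivatives:
  f_x = 3 - 6*x.
  f_y = 1.
f_y = 1 is a nonzero constant, so f_y never vanishes: no point (x, y) can satisfy f = f_x = f_y = 0. In particular no (x, y) ∈ {−4, ..., 4}² is singular; the curve is smooth.


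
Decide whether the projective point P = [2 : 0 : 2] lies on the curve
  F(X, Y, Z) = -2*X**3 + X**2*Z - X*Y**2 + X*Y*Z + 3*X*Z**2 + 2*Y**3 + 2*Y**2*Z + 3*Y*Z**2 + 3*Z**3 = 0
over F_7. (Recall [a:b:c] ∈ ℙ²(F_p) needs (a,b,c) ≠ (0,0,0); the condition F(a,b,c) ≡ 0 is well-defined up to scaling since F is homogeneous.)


F(2,0,2) ≡ 5 (mod 7); P is NOT on the curve.

Evaluate F(2, 0, 2) term-by-term (mod 7).
  -2*X**3 ↦ -2·8·1·1 = -16
  X**2*Z ↦ 1·4·1·2 = 8
  -X*Y**2 ↦ -1·2·0·1 = 0
  X*Y*Z ↦ 1·2·0·2 = 0
  3*X*Z**2 ↦ 3·2·1·4 = 24
  2*Y**3 ↦ 2·1·0·1 = 0
  2*Y**2*Z ↦ 2·1·0·2 = 0
  3*Y*Z**2 ↦ 3·1·0·4 = 0
  3*Z**3 ↦ 3·1·1·8 = 24
Sum: F(2, 0, 2) = (-16) + (8) + (0) + (0) + (24) + (0) + (0) + (0) + (24) = 40.
Reducing mod 7: 40 ≡ 5 (mod 7).
Since F(a, b, c) ≡ 5 ≠ 0 (mod 7), P does NOT lie on the curve.


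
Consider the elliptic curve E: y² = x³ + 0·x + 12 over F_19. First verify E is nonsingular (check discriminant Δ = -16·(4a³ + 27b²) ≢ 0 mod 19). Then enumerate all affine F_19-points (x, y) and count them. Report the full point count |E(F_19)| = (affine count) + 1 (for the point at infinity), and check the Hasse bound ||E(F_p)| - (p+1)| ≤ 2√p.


Affine points = {(2, 1), (2, 18), (3, 1), (3, 18), (4, 0), (5, 2), (5, 17), (6, 0), (8, 7), (8, 12), (9, 0), (10, 9), (10, 10), (12, 7), (12, 12), (13, 9), (13, 10), (14, 1), (14, 18), (15, 9), (15, 10), (16, 2), (16, 17), (17, 2), (17, 17), (18, 7), (18, 12)}; affine count = 27; |E(F_19)| = 28.

Discriminant check: Δ ∝ 4a³ + 27b² = 4·0³ + 27·12² = 4·0 + 27·144 ≡ 12 (mod 19). Nonzero ⇒ E is nonsingular.
For each x ∈ F_19, compute rhs = x³ + 0·x + 12 mod 19, then count y ∈ F_19 with y² ≡ rhs.
  x = 0: rhs = 12, matching y values: none (0 points).
  x = 1: rhs = 13, matching y values: none (0 points).
  x = 2: rhs = 1, matching y values: 1, 18 (2 points).
  x = 3: rhs = 1, matching y values: 1, 18 (2 points).
  x = 4: rhs = 0, matching y values: 0 (1 points).
  x = 5: rhs = 4, matching y values: 2, 17 (2 points).
  x = 6: rhs = 0, matching y values: 0 (1 points).
  x = 7: rhs = 13, matching y values: none (0 points).
  x = 8: rhs = 11, matching y values: 7, 12 (2 points).
  x = 9: rhs = 0, matching y values: 0 (1 points).
  x = 10: rhs = 5, matching y values: 9, 10 (2 points).
  x = 11: rhs = 13, matching y values: none (0 points).
  x = 12: rhs = 11, matching y values: 7, 12 (2 points).
  x = 13: rhs = 5, matching y values: 9, 10 (2 points).
  x = 14: rhs = 1, matching y values: 1, 18 (2 points).
  x = 15: rhs = 5, matching y values: 9, 10 (2 points).
  x = 16: rhs = 4, matching y values: 2, 17 (2 points).
  x = 17: rhs = 4, matching y values: 2, 17 (2 points).
  x = 18: rhs = 11, matching y values: 7, 12 (2 points).
Total affine count: 27.
Full point count |E(F_19)| = 27 + 1 = 28.
Hasse bound: |28 − (19+1)| = |8| = 8 ≤ 2√19 ≈ 8.7178 ✓.


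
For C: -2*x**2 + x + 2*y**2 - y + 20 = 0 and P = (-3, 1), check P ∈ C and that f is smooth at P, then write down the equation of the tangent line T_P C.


Tangent line at P: 13*x + 3*y + 36 = 0.

Step 1: f(-3, 1) = 0, so P lies on C.
Step 2: partial derivatives
  f_x(x, y) = 1 - 4*x, f_y(x, y) = 4*y - 1.
  f_x(P) = 13, f_y(P) = 3 (gradient nonzero, so P is smooth).
Step 3: tangent line at P: 13·(x − -3) + 3·(y − 1) = 0.
Expanding: 13*x + 3*y + 36 = 0.


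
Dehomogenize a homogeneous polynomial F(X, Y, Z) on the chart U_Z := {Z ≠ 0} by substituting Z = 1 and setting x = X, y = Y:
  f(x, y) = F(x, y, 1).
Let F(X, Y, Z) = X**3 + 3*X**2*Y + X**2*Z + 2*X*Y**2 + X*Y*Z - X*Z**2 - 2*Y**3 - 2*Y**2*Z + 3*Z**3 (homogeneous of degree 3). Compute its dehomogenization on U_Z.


f(x, y) = x**3 + 3*x**2*y + x**2 + 2*x*y**2 + x*y - x - 2*y**3 - 2*y**2 + 3

On U_Z we set Z = 1. Each monomial c·X^i·Y^j·Z^k in F becomes c·x^i·y^j·1^k = c·x^i·y^j.
Substituting Z = 1: F(X, Y, 1) = x**3 + 3*x**2*y + x**2 + 2*x*y**2 + x*y - x - 2*y**3 - 2*y**2 + 3.
Note: deg(f) ≤ deg(F) = 3; strict inequality happens when F is divisible by Z (lost terms).


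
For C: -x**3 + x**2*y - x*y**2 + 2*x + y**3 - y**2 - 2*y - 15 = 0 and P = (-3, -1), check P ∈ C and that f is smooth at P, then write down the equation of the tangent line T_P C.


Tangent line at P: -20*x + 6*y - 54 = 0.

Step 1: f(-3, -1) = 0, so P lies on C.
Step 2: partial derivatives
  f_x(x, y) = -3*x**2 + 2*x*y - y**2 + 2, f_y(x, y) = x**2 - 2*x*y + 3*y**2 - 2*y - 2.
  f_x(P) = -20, f_y(P) = 6 (gradient nonzero, so P is smooth).
Step 3: tangent line at P: -20·(x − -3) + 6·(y − -1) = 0.
Expanding: -20*x + 6*y - 54 = 0.


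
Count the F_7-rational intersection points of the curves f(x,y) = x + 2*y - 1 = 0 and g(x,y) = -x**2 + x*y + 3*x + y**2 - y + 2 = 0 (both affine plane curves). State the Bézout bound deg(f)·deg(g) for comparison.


Common zeros: {(0, 4)}; count = 1; Bézout bound = 2.

deg(f) = 1, deg(g) = 2, so Bézout bound = 2.
Scan x ∈ F_7. For each x, list the y ∈ F_7 with f(x, y) ≡ 0 and those with g(x, y) ≡ 0 (mod 7); the common zeros in that column are the intersection.
  x = 0: f ≡ 0 at y ∈ {4}; g ≡ 0 at y ∈ {4}; common: {4}.
  x = 1: f ≡ 0 at y ∈ {0}; g ≡ 0 at y ∈ ∅; common: ∅.
  x = 2: f ≡ 0 at y ∈ {3}; g ≡ 0 at y ∈ ∅; common: ∅.
  x = 3: f ≡ 0 at y ∈ {6}; g ≡ 0 at y ∈ ∅; common: ∅.
  x = 4: f ≡ 0 at y ∈ {2}; g ≡ 0 at y ∈ ∅; common: ∅.
  x = 5: f ≡ 0 at y ∈ {5}; g ≡ 0 at y ∈ ∅; common: ∅.
  x = 6: f ≡ 0 at y ∈ {1}; g ≡ 0 at y ∈ ∅; common: ∅.
Collecting: common zeros = {(0, 4)}, so the count is 1.
Comparison with the Bézout bound: 1 ≤ 2 = deg(f)·deg(g), as expected for curves with no common component (the affine F_7-count falls short of the bound because intersections may lie at infinity, over extension fields, or carry multiplicity).


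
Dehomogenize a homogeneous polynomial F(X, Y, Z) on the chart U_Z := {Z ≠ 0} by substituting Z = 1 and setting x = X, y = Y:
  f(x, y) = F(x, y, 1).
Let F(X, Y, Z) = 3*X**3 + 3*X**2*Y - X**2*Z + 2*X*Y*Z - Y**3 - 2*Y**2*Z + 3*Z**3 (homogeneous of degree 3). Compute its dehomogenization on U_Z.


f(x, y) = 3*x**3 + 3*x**2*y - x**2 + 2*x*y - y**3 - 2*y**2 + 3

On U_Z we set Z = 1. Each monomial c·X^i·Y^j·Z^k in F becomes c·x^i·y^j·1^k = c·x^i·y^j.
Substituting Z = 1: F(X, Y, 1) = 3*x**3 + 3*x**2*y - x**2 + 2*x*y - y**3 - 2*y**2 + 3.
Note: deg(f) ≤ deg(F) = 3; strict inequality happens when F is divisible by Z (lost terms).


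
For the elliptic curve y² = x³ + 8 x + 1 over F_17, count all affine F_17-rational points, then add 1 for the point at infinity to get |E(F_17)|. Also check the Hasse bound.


Affine points = {(0, 1), (0, 16), (2, 5), (2, 12), (3, 1), (3, 16), (5, 8), (5, 9), (7, 3), (7, 14), (8, 4), (8, 13), (11, 3), (11, 14), (14, 1), (14, 16), (16, 3), (16, 14)}; affine count = 18; |E(F_17)| = 19.

Discriminant check: Δ ∝ 4a³ + 27b² = 4·8³ + 27·1² = 4·512 + 27·1 ≡ 1 (mod 17). Nonzero ⇒ E is nonsingular.
For each x ∈ F_17, compute rhs = x³ + 8·x + 1 mod 17, then count y ∈ F_17 with y² ≡ rhs.
  x = 0: rhs = 1, matching y values: 1, 16 (2 points).
  x = 1: rhs = 10, matching y values: none (0 points).
  x = 2: rhs = 8, matching y values: 5, 12 (2 points).
  x = 3: rhs = 1, matching y values: 1, 16 (2 points).
  x = 4: rhs = 12, matching y values: none (0 points).
  x = 5: rhs = 13, matching y values: 8, 9 (2 points).
  x = 6: rhs = 10, matching y values: none (0 points).
  x = 7: rhs = 9, matching y values: 3, 14 (2 points).
  x = 8: rhs = 16, matching y values: 4, 13 (2 points).
  x = 9: rhs = 3, matching y values: none (0 points).
  x = 10: rhs = 10, matching y values: none (0 points).
  x = 11: rhs = 9, matching y values: 3, 14 (2 points).
  x = 12: rhs = 6, matching y values: none (0 points).
  x = 13: rhs = 7, matching y values: none (0 points).
  x = 14: rhs = 1, matching y values: 1, 16 (2 points).
  x = 15: rhs = 11, matching y values: none (0 points).
  x = 16: rhs = 9, matching y values: 3, 14 (2 points).
Total affine count: 18.
Full point count |E(F_17)| = 18 + 1 = 19.
Hasse bound: |19 − (17+1)| = |1| = 1 ≤ 2√17 ≈ 8.2462 ✓.


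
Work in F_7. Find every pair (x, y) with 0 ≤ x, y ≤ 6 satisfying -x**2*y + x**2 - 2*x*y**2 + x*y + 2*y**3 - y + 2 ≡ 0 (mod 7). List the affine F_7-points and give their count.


Affine F_7-points: {(0, 4), (1, 6), (2, 2), (3, 1), (4, 6), (6, 2)}; count = 6.

For each of the 49 pairs (x, y) ∈ F_7², evaluate f(x, y) mod 7. Record the zeros.
  x = 0: [0↦2, 1↦3, 2↦2, 3↦4, 4↦0, 5↦2, 6↦1]  zeros at y ∈ {4}
  x = 1: [0↦3, 1↦2, 2↦2, 3↦1, 4↦4, 5↦2, 6↦0]  zeros at y ∈ {6}
  x = 2: [0↦6, 1↦1, 2↦0, 3↦1, 4↦2, 5↦1, 6↦3]  zeros at y ∈ {2}
  x = 3: [0↦4, 1↦0, 2↦3, 3↦4, 4↦1, 5↦6, 6↦3]  zeros at y ∈ {1}
  x = 4: [0↦4, 1↦6, 2↦4, 3↦3, 4↦1, 5↦3, 6↦0]  zeros at y ∈ {6}
  x = 5: [0↦6, 1↦5, 2↦3, 3↦5, 4↦2, 5↦6, 6↦1]  zeros at y ∈ ∅
  x = 6: [0↦3, 1↦4, 2↦0, 3↦3, 4↦4, 5↦1, 6↦6]  zeros at y ∈ {2}
Collecting zeros: affine points = {(0, 4), (1, 6), (2, 2), (3, 1), (4, 6), (6, 2)}.
Total count |C(F_7)_aff| = 6.


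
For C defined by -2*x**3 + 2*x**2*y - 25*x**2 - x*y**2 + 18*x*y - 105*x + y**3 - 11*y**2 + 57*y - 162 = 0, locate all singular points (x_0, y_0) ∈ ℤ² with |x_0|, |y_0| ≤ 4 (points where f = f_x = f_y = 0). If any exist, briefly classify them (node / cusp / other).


Singular points: {(-3, 3)}; classification: node.

Compute partial derivatives:
  f_x = -6*x**2 + 4*x*y - 50*x - y**2 + 18*y - 105.
  f_y = 2*x**2 - 2*x*y + 18*x + 3*y**2 - 22*y + 57.
Scan x_0 ∈ {−4, ..., 4}. For each x_0, f_y(x_0, y) is a polynomial in y; find its integer roots y ∈ {−4, ..., 4}, then test f_x and f at those candidates.
  x = -4: f_y(-4, y) = 3*y**2 - 14*y + 17; no integer root y with |y| ≤ 4.
  x = -3: f_y(-3, y) = 3*y**2 - 16*y + 21; vanishes at y ∈ {3}. (-3, 3): f_x = 0, f = 0 — SINGULAR.
  x = -2: f_y(-2, y) = 3*y**2 - 18*y + 29; no integer root y with |y| ≤ 4.
  x = -1: f_y(-1, y) = 3*y**2 - 20*y + 41; no integer root y with |y| ≤ 4.
  x = 0: f_y(0, y) = 3*y**2 - 22*y + 57; no integer root y with |y| ≤ 4.
  x = 1: f_y(1, y) = 3*y**2 - 24*y + 77; no integer root y with |y| ≤ 4.
  x = 2: f_y(2, y) = 3*y**2 - 26*y + 101; no integer root y with |y| ≤ 4.
  x = 3: f_y(3, y) = 3*y**2 - 28*y + 129; no integer root y with |y| ≤ 4.
  x = 4: f_y(4, y) = 3*y**2 - 30*y + 161; no integer root y with |y| ≤ 4.
Only singular point on the grid: (-3, 3).
Classify: substitute x = -3 + u, y = 3 + v and expand: f = -2*u**3 + 2*u**2*v - u**2 - u*v**2 + v**3 + v**2.
No constant or linear terms (consistent with a singular point). Quadratic part: -u**2 + v**2. Cubic part: -2*u**3 + 2*u**2*v - u*v**2 + v**3.
The quadratic part v**2 - u**2 = (v − u)(v + u) splits into two distinct linear factors, so there are two distinct tangent lines y − 3 = ±(x − -3) — this is a node (ordinary double point).
Classification: node.


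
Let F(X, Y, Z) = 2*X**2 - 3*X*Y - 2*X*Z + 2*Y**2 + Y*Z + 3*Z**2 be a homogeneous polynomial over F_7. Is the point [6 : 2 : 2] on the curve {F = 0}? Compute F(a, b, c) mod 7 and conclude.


F(6,2,2) ≡ 1 (mod 7); P is NOT on the curve.

Evaluate F(6, 2, 2) term-by-term (mod 7).
  2*X**2 ↦ 2·36·1·1 = 72
  -3*X*Y ↦ -3·6·2·1 = -36
  -2*X*Z ↦ -2·6·1·2 = -24
  2*Y**2 ↦ 2·1·4·1 = 8
  Y*Z ↦ 1·1·2·2 = 4
  3*Z**2 ↦ 3·1·1·4 = 12
Sum: F(6, 2, 2) = (72) + (-36) + (-24) + (8) + (4) + (12) = 36.
Reducing mod 7: 36 ≡ 1 (mod 7).
Since F(a, b, c) ≡ 1 ≠ 0 (mod 7), P does NOT lie on the curve.


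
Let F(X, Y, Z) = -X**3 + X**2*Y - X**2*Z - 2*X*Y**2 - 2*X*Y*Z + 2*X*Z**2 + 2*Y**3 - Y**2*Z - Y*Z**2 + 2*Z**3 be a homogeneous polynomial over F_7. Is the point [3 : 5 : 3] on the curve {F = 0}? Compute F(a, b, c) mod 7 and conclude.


F(3,5,3) ≡ 3 (mod 7); P is NOT on the curve.

Evaluate F(3, 5, 3) term-by-term (mod 7).
  -X**3 ↦ -1·27·1·1 = -27
  X**2*Y ↦ 1·9·5·1 = 45
  -X**2*Z ↦ -1·9·1·3 = -27
  -2*X*Y**2 ↦ -2·3·25·1 = -150
  -2*X*Y*Z ↦ -2·3·5·3 = -90
  2*X*Z**2 ↦ 2·3·1·9 = 54
  2*Y**3 ↦ 2·1·125·1 = 250
  -Y**2*Z ↦ -1·1·25·3 = -75
  -Y*Z**2 ↦ -1·1·5·9 = -45
  2*Z**3 ↦ 2·1·1·27 = 54
Sum: F(3, 5, 3) = (-27) + (45) + (-27) + (-150) + (-90) + (54) + (250) + (-75) + (-45) + (54) = -11.
Reducing mod 7: -11 ≡ 3 (mod 7).
Since F(a, b, c) ≡ 3 ≠ 0 (mod 7), P does NOT lie on the curve.


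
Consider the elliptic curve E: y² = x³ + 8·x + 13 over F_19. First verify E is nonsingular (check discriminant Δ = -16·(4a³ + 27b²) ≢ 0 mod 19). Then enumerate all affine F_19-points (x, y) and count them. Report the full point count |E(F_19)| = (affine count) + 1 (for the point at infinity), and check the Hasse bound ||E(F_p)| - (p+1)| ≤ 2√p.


Affine points = {(3, 8), (3, 11), (5, 8), (5, 11), (6, 7), (6, 12), (8, 0), (9, 4), (9, 15), (11, 8), (11, 11), (14, 0), (16, 0), (18, 2), (18, 17)}; affine count = 15; |E(F_19)| = 16.

Discriminant check: Δ ∝ 4a³ + 27b² = 4·8³ + 27·13² = 4·512 + 27·169 ≡ 18 (mod 19). Nonzero ⇒ E is nonsingular.
For each x ∈ F_19, compute rhs = x³ + 8·x + 13 mod 19, then count y ∈ F_19 with y² ≡ rhs.
  x = 0: rhs = 13, matching y values: none (0 points).
  x = 1: rhs = 3, matching y values: none (0 points).
  x = 2: rhs = 18, matching y values: none (0 points).
  x = 3: rhs = 7, matching y values: 8, 11 (2 points).
  x = 4: rhs = 14, matching y values: none (0 points).
  x = 5: rhs = 7, matching y values: 8, 11 (2 points).
  x = 6: rhs = 11, matching y values: 7, 12 (2 points).
  x = 7: rhs = 13, matching y values: none (0 points).
  x = 8: rhs = 0, matching y values: 0 (1 points).
  x = 9: rhs = 16, matching y values: 4, 15 (2 points).
  x = 10: rhs = 10, matching y values: none (0 points).
  x = 11: rhs = 7, matching y values: 8, 11 (2 points).
  x = 12: rhs = 13, matching y values: none (0 points).
  x = 13: rhs = 15, matching y values: none (0 points).
  x = 14: rhs = 0, matching y values: 0 (1 points).
  x = 15: rhs = 12, matching y values: none (0 points).
  x = 16: rhs = 0, matching y values: 0 (1 points).
  x = 17: rhs = 8, matching y values: none (0 points).
  x = 18: rhs = 4, matching y values: 2, 17 (2 points).
Total affine count: 15.
Full point count |E(F_19)| = 15 + 1 = 16.
Hasse bound: |16 − (19+1)| = |-4| = 4 ≤ 2√19 ≈ 8.7178 ✓.


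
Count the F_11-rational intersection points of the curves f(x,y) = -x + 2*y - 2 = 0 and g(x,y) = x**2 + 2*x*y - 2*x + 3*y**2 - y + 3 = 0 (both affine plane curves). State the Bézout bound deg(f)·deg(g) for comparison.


Common zeros: {(9, 0)}; count = 1; Bézout bound = 2.

deg(f) = 1, deg(g) = 2, so Bézout bound = 2.
Scan x ∈ F_11. For each x, list the y ∈ F_11 with f(x, y) ≡ 0 and those with g(x, y) ≡ 0 (mod 11); the common zeros in that column are the intersection.
  x = 0: f ≡ 0 at y ∈ {1}; g ≡ 0 at y ∈ {7, 8}; common: ∅.
  x = 1: f ≡ 0 at y ∈ {7}; g ≡ 0 at y ∈ ∅; common: ∅.
  x = 2: f ≡ 0 at y ∈ {2}; g ≡ 0 at y ∈ ∅; common: ∅.
  x = 3: f ≡ 0 at y ∈ {8}; g ≡ 0 at y ∈ ∅; common: ∅.
  x = 4: f ≡ 0 at y ∈ {3}; g ≡ 0 at y ∈ {0, 5}; common: ∅.
  x = 5: f ≡ 0 at y ∈ {9}; g ≡ 0 at y ∈ ∅; common: ∅.
  x = 6: f ≡ 0 at y ∈ {4}; g ≡ 0 at y ∈ ∅; common: ∅.
  x = 7: f ≡ 0 at y ∈ {10}; g ≡ 0 at y ∈ ∅; common: ∅.
  x = 8: f ≡ 0 at y ∈ {5}; g ≡ 0 at y ∈ {8, 9}; common: ∅.
  x = 9: f ≡ 0 at y ∈ {0}; g ≡ 0 at y ∈ {0, 9}; common: {0}.
  x = 10: f ≡ 0 at y ∈ {6}; g ≡ 0 at y ∈ {5, 7}; common: ∅.
Collecting: common zeros = {(9, 0)}, so the count is 1.
Comparison with the Bézout bound: 1 ≤ 2 = deg(f)·deg(g), as expected for curves with no common component (the affine F_11-count falls short of the bound because intersections may lie at infinity, over extension fields, or carry multiplicity).
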